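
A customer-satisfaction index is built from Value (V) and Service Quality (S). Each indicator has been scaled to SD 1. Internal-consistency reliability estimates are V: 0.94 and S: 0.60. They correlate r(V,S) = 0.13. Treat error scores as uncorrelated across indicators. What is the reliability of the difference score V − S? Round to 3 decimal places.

Var(V−S) = 1 + 1 − 2·0.13 = 2 − 0.26 = 1.74.
Because errors are independent across components, Cov(Tᵢ,Tⱼ) = Cov(Xᵢ,Xⱼ); the off-diagonal part of the true-score variance is the same as above.
True-score variance = [0.94 + 0.60] − 0.26 = 1.54 − 0.26 = 1.28.
Reliability = 1.28 / 1.74 = 0.736.

0.736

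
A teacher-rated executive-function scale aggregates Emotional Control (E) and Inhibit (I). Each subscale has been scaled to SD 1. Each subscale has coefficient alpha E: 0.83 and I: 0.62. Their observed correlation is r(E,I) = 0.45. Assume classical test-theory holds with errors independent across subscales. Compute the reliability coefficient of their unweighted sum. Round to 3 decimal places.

0.810

Var(E+I) = 2 + 2·[0.45] = 2 + 0.9 = 2.9.
Because errors are independent across components, Cov(Tᵢ,Tⱼ) = Cov(Xᵢ,Xⱼ); the off-diagonal part of the true-score variance is the same as above.
True-score variance = [0.83 + 0.62] + 0.9 = 1.45 + 0.9 = 2.35.
Reliability = 2.35 / 2.9 = 0.810.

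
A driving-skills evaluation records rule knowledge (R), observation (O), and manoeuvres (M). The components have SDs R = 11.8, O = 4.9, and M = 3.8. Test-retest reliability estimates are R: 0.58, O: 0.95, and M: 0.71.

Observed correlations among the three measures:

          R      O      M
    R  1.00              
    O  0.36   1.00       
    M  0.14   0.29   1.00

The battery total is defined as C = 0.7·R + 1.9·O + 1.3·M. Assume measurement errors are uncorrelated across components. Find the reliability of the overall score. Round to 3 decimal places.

Var(C) = 0.7²·11.8² + 1.9²·4.9² + 1.3²·3.8² + 2·[1.33·11.8·4.9·0.36 + 0.91·11.8·3.8·0.14 + 2.47·4.9·3.8·0.29] = 179.307 + 93.4687 = 272.776.
Under uncorrelated errors the observed covariances equal the true-score covariances, so only the own-variance terms attenuate.
True-score variance = [0.7²·11.8²·0.58 + 1.9²·4.9²·0.95 + 1.3²·3.8²·0.71] + 93.4687 = 139.241 + 93.4687 = 232.71.
Reliability = 232.71 / 272.776 = 0.853.

0.853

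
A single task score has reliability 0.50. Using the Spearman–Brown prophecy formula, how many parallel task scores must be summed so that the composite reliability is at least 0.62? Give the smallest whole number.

2

k ≥ ρ*(1−ρ₁)/(ρ₁(1−ρ*)) = 0.62·0.50 / (0.50·0.38) = 1.632.
Smallest integer k = 2.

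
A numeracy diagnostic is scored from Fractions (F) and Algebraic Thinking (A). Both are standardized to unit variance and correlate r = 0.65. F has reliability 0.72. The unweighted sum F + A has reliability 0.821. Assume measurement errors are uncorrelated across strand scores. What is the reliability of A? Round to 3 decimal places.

Var(F+A) = 2 + 2·0.65 = 3.300.
True-score variance = ρ_F + ρ_A + 2·0.65, so 0.821 = (0.72 + ρ_A + 1.30) / 3.300.
ρ_A = 0.821·3.300 − 0.72 − 1.30 = 0.689.

0.689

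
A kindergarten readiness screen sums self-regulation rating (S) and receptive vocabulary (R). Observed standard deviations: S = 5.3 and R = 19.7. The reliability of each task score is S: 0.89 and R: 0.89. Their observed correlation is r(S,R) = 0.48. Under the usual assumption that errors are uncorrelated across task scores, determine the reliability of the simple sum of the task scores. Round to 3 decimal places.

0.911

Var(S+R) = 5.3² + 19.7² + 2·[5.3·19.7·0.48] = 416.18 + 100.234 = 516.414.
Under uncorrelated errors the observed covariances equal the true-score covariances, so only the own-variance terms attenuate.
True-score variance = [5.3²·0.89 + 19.7²·0.89] + 100.234 = 370.4 + 100.234 = 470.634.
Reliability = 470.634 / 516.414 = 0.911.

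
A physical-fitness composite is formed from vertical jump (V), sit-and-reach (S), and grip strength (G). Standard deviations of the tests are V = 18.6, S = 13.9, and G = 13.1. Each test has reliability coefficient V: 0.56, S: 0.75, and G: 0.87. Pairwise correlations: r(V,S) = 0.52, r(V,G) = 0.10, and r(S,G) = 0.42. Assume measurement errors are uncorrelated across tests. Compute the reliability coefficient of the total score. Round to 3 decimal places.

0.811

Var(V+S+G) = 18.6² + 13.9² + 13.1² + 2·[18.6·13.9·0.52 + 18.6·13.1·0.10 + 13.9·13.1·0.42] = 710.78 + 470.569 = 1181.35.
With uncorrelated errors the cross-covariances are all true-score covariance, so they carry over unchanged; only the diagonal terms shrink to ρᵢσᵢ².
True-score variance = [18.6²·0.56 + 13.9²·0.75 + 13.1²·0.87] + 470.569 = 487.946 + 470.569 = 958.515.
Reliability = 958.515 / 1181.35 = 0.811.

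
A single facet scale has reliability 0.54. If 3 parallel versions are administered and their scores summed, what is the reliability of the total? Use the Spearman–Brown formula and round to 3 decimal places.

0.779

ρ_k = kρ / (1 + (k−1)ρ) = 3·0.54 / (1 + 2·0.54) = 1.620 / 2.080 = 0.779.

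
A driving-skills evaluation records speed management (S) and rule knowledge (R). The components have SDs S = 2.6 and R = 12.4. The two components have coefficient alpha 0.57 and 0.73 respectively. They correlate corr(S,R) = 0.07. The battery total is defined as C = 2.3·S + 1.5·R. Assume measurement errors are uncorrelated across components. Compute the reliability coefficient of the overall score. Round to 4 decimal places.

0.7262

Var(C) = 2.3²·2.6² + 1.5²·12.4² + 2·[3.45·2.6·12.4·0.07] = 381.72 + 15.5719 = 397.292.
Because errors are independent across components, Cov(Tᵢ,Tⱼ) = Cov(Xᵢ,Xⱼ); the off-diagonal part of the true-score variance is the same as above.
True-score variance = [2.3²·2.6²·0.57 + 1.5²·12.4²·0.73] + 15.5719 = 272.934 + 15.5719 = 288.506.
Reliability = 288.506 / 397.292 = 0.7262.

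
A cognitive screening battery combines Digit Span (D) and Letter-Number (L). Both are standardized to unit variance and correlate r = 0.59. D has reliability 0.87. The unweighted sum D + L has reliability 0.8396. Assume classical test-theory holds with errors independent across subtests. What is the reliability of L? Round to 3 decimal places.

0.620

Var(D+L) = 2 + 2·0.59 = 3.180.
True-score variance = ρ_D + ρ_L + 2·0.59, so 0.8396 = (0.87 + ρ_L + 1.18) / 3.180.
ρ_L = 0.8396·3.180 − 0.87 − 1.18 = 0.620.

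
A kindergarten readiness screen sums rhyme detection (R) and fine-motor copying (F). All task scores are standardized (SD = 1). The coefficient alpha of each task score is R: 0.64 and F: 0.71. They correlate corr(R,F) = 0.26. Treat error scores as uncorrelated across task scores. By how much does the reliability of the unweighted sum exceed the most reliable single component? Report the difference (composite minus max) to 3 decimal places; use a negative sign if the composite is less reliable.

0.032

Var(sum) = 2 + 0.52 = 2.52; true-score variance = 1.35 + 0.52 = 1.87; composite reliability = 0.7421.
Max component reliability = 0.7100.
Difference = 0.7421 − 0.7100 = 0.032.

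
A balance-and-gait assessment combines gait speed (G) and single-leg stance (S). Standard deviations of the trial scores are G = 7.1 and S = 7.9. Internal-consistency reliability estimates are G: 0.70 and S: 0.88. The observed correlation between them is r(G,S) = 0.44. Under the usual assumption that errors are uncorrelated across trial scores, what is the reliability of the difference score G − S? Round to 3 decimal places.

Var(G−S) = 7.1² + 7.9² − 2·7.1·7.9·0.44 = 112.82 − 49.3592 = 63.4608.
With uncorrelated errors the cross-covariances are all true-score covariance, so they carry over unchanged; only the diagonal terms shrink to ρᵢσᵢ².
True-score variance = [7.1²·0.70 + 7.9²·0.88] − 49.3592 = 90.2078 − 49.3592 = 40.8486.
Reliability = 40.8486 / 63.4608 = 0.644.

0.644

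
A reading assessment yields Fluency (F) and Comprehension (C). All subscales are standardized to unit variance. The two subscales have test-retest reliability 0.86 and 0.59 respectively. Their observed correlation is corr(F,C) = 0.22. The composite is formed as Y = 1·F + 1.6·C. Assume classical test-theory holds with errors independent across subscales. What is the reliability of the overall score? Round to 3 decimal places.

Var(Y) = 1 + 1.6² + 2·[1.6·0.22] = 3.56 + 0.704 = 4.264.
Under uncorrelated errors the observed covariances equal the true-score covariances, so only the own-variance terms attenuate.
True-score variance = [0.86 + 1.6²·0.59] + 0.704 = 2.3704 + 0.704 = 3.0744.
Reliability = 3.0744 / 4.264 = 0.721.

0.721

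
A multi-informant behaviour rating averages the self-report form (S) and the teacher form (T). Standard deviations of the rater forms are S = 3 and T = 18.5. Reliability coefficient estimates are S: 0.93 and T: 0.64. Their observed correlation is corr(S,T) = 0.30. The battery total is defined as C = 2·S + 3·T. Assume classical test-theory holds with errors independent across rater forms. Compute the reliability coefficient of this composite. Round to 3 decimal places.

0.665

Var(C) = 2²·3² + 3²·18.5² + 2·[6·3·18.5·0.30] = 3116.25 + 199.8 = 3316.05.
Because errors are independent across components, Cov(Tᵢ,Tⱼ) = Cov(Xᵢ,Xⱼ); the off-diagonal part of the true-score variance is the same as above.
True-score variance = [2²·3²·0.93 + 3²·18.5²·0.64] + 199.8 = 2004.84 + 199.8 = 2204.64.
Reliability = 2204.64 / 3316.05 = 0.665.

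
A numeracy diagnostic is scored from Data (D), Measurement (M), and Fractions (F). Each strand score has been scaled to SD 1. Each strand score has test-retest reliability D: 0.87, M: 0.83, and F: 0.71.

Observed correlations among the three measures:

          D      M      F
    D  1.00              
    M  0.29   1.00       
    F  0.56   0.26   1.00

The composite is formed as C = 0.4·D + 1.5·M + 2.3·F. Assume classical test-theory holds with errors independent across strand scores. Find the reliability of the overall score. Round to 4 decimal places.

0.8218

Var(C) = 0.4² + 1.5² + 2.3² + 2·[0.6·0.29 + 0.92·0.56 + 3.45·0.26] = 7.7 + 3.1724 = 10.8724.
With uncorrelated errors the cross-covariances are all true-score covariance, so they carry over unchanged; only the diagonal terms shrink to ρᵢσᵢ².
True-score variance = [0.4²·0.87 + 1.5²·0.83 + 2.3²·0.71] + 3.1724 = 5.7626 + 3.1724 = 8.935.
Reliability = 8.935 / 10.8724 = 0.8218.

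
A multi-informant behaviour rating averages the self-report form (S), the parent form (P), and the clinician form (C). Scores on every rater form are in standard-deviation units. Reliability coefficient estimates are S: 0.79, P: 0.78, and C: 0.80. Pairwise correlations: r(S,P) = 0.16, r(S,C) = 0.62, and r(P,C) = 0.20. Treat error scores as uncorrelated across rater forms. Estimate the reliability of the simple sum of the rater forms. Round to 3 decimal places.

0.873

Var(S+P+C) = 3 + 2·[0.16 + 0.62 + 0.20] = 3 + 1.96 = 4.96.
Under uncorrelated errors the observed covariances equal the true-score covariances, so only the own-variance terms attenuate.
True-score variance = [0.79 + 0.78 + 0.80] + 1.96 = 2.37 + 1.96 = 4.33.
Reliability = 4.33 / 4.96 = 0.873.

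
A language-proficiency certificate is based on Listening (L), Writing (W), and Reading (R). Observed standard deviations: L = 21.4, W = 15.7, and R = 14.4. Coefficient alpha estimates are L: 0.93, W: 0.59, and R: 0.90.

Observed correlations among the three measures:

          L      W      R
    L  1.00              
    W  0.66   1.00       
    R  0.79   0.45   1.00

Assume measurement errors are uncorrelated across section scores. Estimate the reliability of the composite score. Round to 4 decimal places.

0.9248

Var(L+W+R) = 21.4² + 15.7² + 14.4² + 2·[21.4·15.7·0.66 + 21.4·14.4·0.79 + 15.7·14.4·0.45] = 911.81 + 1133.86 = 2045.67.
Because errors are independent across components, Cov(Tᵢ,Tⱼ) = Cov(Xᵢ,Xⱼ); the off-diagonal part of the true-score variance is the same as above.
True-score variance = [21.4²·0.93 + 15.7²·0.59 + 14.4²·0.90] + 1133.86 = 757.956 + 1133.86 = 1891.81.
Reliability = 1891.81 / 2045.67 = 0.9248.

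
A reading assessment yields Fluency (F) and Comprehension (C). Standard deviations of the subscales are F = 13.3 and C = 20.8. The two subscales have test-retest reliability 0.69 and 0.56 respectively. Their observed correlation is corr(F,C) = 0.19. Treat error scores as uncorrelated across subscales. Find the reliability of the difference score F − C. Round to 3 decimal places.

0.514

Var(F−C) = 13.3² + 20.8² − 2·13.3·20.8·0.19 = 609.53 − 105.123 = 504.407.
Because errors are independent across components, Cov(Tᵢ,Tⱼ) = Cov(Xᵢ,Xⱼ); the off-diagonal part of the true-score variance is the same as above.
True-score variance = [13.3²·0.69 + 20.8²·0.56] − 105.123 = 364.333 − 105.123 = 259.209.
Reliability = 259.209 / 504.407 = 0.514.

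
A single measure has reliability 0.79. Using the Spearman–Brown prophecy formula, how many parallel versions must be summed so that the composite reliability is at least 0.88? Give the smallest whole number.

2

k ≥ ρ*(1−ρ₁)/(ρ₁(1−ρ*)) = 0.88·0.21 / (0.79·0.12) = 1.949.
Smallest integer k = 2.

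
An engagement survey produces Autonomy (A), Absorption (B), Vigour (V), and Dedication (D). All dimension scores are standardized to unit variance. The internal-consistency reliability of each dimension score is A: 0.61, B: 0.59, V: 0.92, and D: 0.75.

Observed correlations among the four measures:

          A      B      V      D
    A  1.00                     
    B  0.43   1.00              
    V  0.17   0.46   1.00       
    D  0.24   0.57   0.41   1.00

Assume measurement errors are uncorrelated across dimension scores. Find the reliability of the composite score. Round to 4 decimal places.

0.8680

Var(A+B+V+D) = 4 + 2·[0.43 + 0.17 + 0.24 + 0.46 + 0.57 + 0.41] = 4 + 4.56 = 8.56.
Because errors are independent across components, Cov(Tᵢ,Tⱼ) = Cov(Xᵢ,Xⱼ); the off-diagonal part of the true-score variance is the same as above.
True-score variance = [0.61 + 0.59 + 0.92 + 0.75] + 4.56 = 2.87 + 4.56 = 7.43.
Reliability = 7.43 / 8.56 = 0.8680.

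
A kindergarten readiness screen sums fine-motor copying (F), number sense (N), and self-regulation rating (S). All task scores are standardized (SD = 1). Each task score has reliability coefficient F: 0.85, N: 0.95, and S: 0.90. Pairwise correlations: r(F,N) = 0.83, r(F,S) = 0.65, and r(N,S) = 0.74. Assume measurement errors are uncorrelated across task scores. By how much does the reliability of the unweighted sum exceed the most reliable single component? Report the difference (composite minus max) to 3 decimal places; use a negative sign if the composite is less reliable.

Var(sum) = 3 + 4.44 = 7.44; true-score variance = 2.7 + 4.44 = 7.14; composite reliability = 0.9597.
Max component reliability = 0.9500.
Difference = 0.9597 − 0.9500 = 0.010.

0.010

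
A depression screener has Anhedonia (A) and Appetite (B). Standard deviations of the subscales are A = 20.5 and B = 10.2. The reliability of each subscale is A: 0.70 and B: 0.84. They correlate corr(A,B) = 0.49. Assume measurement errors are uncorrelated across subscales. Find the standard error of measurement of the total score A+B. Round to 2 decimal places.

Var(total) = 524.29 + 204.918 = 729.208.
True-score variance = 381.569 + 204.918 = 586.487, so reliability = 0.8043.
Error variance = 729.208 − 586.487 = 142.721; SEM = √142.721 = 11.95.

11.95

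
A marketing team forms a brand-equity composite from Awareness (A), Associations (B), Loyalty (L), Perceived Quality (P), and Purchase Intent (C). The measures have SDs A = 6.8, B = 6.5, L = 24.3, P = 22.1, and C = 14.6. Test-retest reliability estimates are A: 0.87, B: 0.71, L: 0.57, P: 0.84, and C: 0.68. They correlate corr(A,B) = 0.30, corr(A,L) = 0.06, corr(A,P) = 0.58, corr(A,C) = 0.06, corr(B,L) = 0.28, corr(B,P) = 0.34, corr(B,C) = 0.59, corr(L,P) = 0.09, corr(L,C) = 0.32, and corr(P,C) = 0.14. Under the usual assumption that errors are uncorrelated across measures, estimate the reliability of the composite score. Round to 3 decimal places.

0.820

Var(A+B+L+P+C) = 6.8² + 6.5² + 24.3² + 22.1² + 14.6² + 2·[6.8·6.5·0.30 + 6.8·24.3·0.06 + 6.8·22.1·0.58 + 6.8·14.6·0.06 + 6.5·24.3·0.28 + 6.5·22.1·0.34 + 6.5·14.6·0.59 + 24.3·22.1·0.09 + 24.3·14.6·0.32 + 22.1·14.6·0.14] = 1380.55 + 944.773 = 2325.32.
With uncorrelated errors the cross-covariances are all true-score covariance, so they carry over unchanged; only the diagonal terms shrink to ρᵢσᵢ².
True-score variance = [6.8²·0.87 + 6.5²·0.71 + 24.3²·0.57 + 22.1²·0.84 + 14.6²·0.68] + 944.773 = 962.019 + 944.773 = 1906.79.
Reliability = 1906.79 / 2325.32 = 0.820.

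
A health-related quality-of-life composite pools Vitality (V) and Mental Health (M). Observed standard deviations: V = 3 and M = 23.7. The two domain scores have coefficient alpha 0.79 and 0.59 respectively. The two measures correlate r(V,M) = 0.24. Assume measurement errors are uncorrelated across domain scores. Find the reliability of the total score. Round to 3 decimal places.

0.616

Var(V+M) = 3² + 23.7² + 2·[3·23.7·0.24] = 570.69 + 34.128 = 604.818.
Because errors are independent across components, Cov(Tᵢ,Tⱼ) = Cov(Xᵢ,Xⱼ); the off-diagonal part of the true-score variance is the same as above.
True-score variance = [3²·0.79 + 23.7²·0.59] + 34.128 = 338.507 + 34.128 = 372.635.
Reliability = 372.635 / 604.818 = 0.616.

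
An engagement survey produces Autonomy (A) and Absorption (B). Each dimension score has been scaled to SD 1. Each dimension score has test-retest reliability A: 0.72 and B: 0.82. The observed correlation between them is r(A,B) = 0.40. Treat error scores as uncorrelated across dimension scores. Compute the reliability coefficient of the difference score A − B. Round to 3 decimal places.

0.617

Var(A−B) = 1 + 1 − 2·0.40 = 2 − 0.8 = 1.2.
Because errors are independent across components, Cov(Tᵢ,Tⱼ) = Cov(Xᵢ,Xⱼ); the off-diagonal part of the true-score variance is the same as above.
True-score variance = [0.72 + 0.82] − 0.8 = 1.54 − 0.8 = 0.74.
Reliability = 0.74 / 1.2 = 0.617.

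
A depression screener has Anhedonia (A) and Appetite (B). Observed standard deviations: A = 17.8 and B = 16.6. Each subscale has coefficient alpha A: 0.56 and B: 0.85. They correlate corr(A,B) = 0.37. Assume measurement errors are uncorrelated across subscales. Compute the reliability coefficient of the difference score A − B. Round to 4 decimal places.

Var(A−B) = 17.8² + 16.6² − 2·17.8·16.6·0.37 = 592.4 − 218.655 = 373.745.
With uncorrelated errors the cross-covariances are all true-score covariance, so they carry over unchanged; only the diagonal terms shrink to ρᵢσᵢ².
True-score variance = [17.8²·0.56 + 16.6²·0.85] − 218.655 = 411.656 − 218.655 = 193.001.
Reliability = 193.001 / 373.745 = 0.5164.

0.5164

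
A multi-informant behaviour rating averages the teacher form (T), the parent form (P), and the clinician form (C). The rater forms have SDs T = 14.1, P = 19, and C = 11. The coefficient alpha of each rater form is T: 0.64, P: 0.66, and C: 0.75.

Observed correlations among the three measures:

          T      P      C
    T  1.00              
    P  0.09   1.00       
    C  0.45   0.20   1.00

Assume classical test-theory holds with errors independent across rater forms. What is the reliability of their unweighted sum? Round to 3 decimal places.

Var(T+P+C) = 14.1² + 19² + 11² + 2·[14.1·19·0.09 + 14.1·11·0.45 + 19·11·0.20] = 680.81 + 271.412 = 952.222.
With uncorrelated errors the cross-covariances are all true-score covariance, so they carry over unchanged; only the diagonal terms shrink to ρᵢσᵢ².
True-score variance = [14.1²·0.64 + 19²·0.66 + 11²·0.75] + 271.412 = 456.248 + 271.412 = 727.66.
Reliability = 727.66 / 952.222 = 0.764.

0.764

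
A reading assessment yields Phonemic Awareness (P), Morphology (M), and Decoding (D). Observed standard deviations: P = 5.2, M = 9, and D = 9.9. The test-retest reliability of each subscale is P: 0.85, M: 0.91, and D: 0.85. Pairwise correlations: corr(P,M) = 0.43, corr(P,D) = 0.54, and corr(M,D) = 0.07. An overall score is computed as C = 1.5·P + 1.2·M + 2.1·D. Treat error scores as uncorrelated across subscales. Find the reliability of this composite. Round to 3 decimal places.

Var(C) = 1.5²·5.2² + 1.2²·9² + 2.1²·9.9² + 2·[1.8·5.2·9·0.43 + 3.15·5.2·9.9·0.54 + 2.52·9·9.9·0.07] = 609.704 + 279.016 = 888.72.
Because errors are independent across components, Cov(Tᵢ,Tⱼ) = Cov(Xᵢ,Xⱼ); the off-diagonal part of the true-score variance is the same as above.
True-score variance = [1.5²·5.2²·0.85 + 1.2²·9²·0.91 + 2.1²·9.9²·0.85] + 279.016 = 525.247 + 279.016 = 804.263.
Reliability = 804.263 / 888.72 = 0.905.

0.905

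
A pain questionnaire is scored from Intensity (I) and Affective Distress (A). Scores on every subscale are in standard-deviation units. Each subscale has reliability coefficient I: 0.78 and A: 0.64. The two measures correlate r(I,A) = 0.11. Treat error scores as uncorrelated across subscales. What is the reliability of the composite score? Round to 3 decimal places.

0.739

Var(I+A) = 2 + 2·[0.11] = 2 + 0.22 = 2.22.
With uncorrelated errors the cross-covariances are all true-score covariance, so they carry over unchanged; only the diagonal terms shrink to ρᵢσᵢ².
True-score variance = [0.78 + 0.64] + 0.22 = 1.42 + 0.22 = 1.64.
Reliability = 1.64 / 2.22 = 0.739.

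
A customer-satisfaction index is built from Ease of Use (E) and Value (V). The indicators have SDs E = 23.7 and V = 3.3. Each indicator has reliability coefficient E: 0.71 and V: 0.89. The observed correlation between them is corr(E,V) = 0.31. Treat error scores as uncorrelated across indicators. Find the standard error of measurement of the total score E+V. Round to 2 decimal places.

12.81

Var(total) = 572.58 + 48.4902 = 621.07.
True-score variance = 408.492 + 48.4902 = 456.982, so reliability = 0.7358.
Error variance = 621.07 − 456.982 = 164.088; SEM = √164.088 = 12.81.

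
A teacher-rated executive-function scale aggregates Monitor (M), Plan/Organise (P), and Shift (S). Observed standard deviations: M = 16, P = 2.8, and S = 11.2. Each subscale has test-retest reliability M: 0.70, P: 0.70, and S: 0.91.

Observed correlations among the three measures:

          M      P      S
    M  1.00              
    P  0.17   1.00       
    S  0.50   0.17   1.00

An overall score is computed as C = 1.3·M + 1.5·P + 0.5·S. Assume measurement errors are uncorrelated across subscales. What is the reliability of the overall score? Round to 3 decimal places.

0.783

Var(C) = 1.3²·16² + 1.5²·2.8² + 0.5²·11.2² + 2·[1.95·16·2.8·0.17 + 0.65·16·11.2·0.50 + 0.75·2.8·11.2·0.17] = 481.64 + 154.179 = 635.819.
With uncorrelated errors the cross-covariances are all true-score covariance, so they carry over unchanged; only the diagonal terms shrink to ρᵢσᵢ².
True-score variance = [1.3²·16²·0.70 + 1.5²·2.8²·0.70 + 0.5²·11.2²·0.91] + 154.179 = 343.734 + 154.179 = 497.913.
Reliability = 497.913 / 635.819 = 0.783.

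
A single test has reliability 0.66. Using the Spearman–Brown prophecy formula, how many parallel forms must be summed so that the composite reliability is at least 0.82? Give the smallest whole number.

3

k ≥ ρ*(1−ρ₁)/(ρ₁(1−ρ*)) = 0.82·0.34 / (0.66·0.18) = 2.347.
Smallest integer k = 3.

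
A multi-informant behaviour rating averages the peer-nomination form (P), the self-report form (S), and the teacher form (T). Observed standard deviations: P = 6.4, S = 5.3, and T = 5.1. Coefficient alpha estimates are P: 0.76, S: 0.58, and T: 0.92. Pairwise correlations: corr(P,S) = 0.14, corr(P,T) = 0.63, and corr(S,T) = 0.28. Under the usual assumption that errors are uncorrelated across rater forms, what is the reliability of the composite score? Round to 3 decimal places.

Var(P+S+T) = 6.4² + 5.3² + 5.1² + 2·[6.4·5.3·0.14 + 6.4·5.1·0.63 + 5.3·5.1·0.28] = 95.06 + 65.7608 = 160.821.
Because errors are independent across components, Cov(Tᵢ,Tⱼ) = Cov(Xᵢ,Xⱼ); the off-diagonal part of the true-score variance is the same as above.
True-score variance = [6.4²·0.76 + 5.3²·0.58 + 5.1²·0.92] + 65.7608 = 71.351 + 65.7608 = 137.112.
Reliability = 137.112 / 160.821 = 0.853.

0.853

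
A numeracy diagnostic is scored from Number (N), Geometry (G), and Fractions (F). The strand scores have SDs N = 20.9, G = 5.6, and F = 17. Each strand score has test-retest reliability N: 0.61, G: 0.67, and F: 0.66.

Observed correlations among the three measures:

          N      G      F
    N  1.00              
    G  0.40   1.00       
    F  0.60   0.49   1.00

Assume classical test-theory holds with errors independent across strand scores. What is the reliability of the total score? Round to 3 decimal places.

0.796

Var(N+G+F) = 20.9² + 5.6² + 17² + 2·[20.9·5.6·0.40 + 20.9·17·0.60 + 5.6·17·0.49] = 757.17 + 613.288 = 1370.46.
With uncorrelated errors the cross-covariances are all true-score covariance, so they carry over unchanged; only the diagonal terms shrink to ρᵢσᵢ².
True-score variance = [20.9²·0.61 + 5.6²·0.67 + 17²·0.66] + 613.288 = 478.205 + 613.288 = 1091.49.
Reliability = 1091.49 / 1370.46 = 0.796.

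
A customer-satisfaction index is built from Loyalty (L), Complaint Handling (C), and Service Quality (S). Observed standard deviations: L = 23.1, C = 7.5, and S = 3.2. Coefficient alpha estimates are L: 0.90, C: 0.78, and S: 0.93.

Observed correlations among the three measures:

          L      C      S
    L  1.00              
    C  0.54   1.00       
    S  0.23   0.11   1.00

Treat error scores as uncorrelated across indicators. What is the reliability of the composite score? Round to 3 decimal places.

Var(L+C+S) = 23.1² + 7.5² + 3.2² + 2·[23.1·7.5·0.54 + 23.1·3.2·0.23 + 7.5·3.2·0.11] = 600.1 + 226.393 = 826.493.
With uncorrelated errors the cross-covariances are all true-score covariance, so they carry over unchanged; only the diagonal terms shrink to ρᵢσᵢ².
True-score variance = [23.1²·0.90 + 7.5²·0.78 + 3.2²·0.93] + 226.393 = 533.647 + 226.393 = 760.04.
Reliability = 760.04 / 826.493 = 0.920.

0.920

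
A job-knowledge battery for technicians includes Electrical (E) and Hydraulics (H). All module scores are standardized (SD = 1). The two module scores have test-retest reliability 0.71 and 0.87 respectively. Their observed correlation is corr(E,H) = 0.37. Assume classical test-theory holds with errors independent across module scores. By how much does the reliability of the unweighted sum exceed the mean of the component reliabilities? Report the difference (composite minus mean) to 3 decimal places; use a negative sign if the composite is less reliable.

0.057

Var(sum) = 2 + 0.74 = 2.74; true-score variance = 1.58 + 0.74 = 2.32; composite reliability = 0.8467.
Mean component reliability = 0.7900.
Difference = 0.8467 − 0.7900 = 0.057.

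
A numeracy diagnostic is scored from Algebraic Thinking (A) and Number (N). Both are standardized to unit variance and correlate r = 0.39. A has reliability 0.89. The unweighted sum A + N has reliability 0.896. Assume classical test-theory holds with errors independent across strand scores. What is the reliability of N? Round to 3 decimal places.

Var(A+N) = 2 + 2·0.39 = 2.780.
True-score variance = ρ_A + ρ_N + 2·0.39, so 0.896 = (0.89 + ρ_N + 0.78) / 2.780.
ρ_N = 0.896·2.780 − 0.89 − 0.78 = 0.821.

0.821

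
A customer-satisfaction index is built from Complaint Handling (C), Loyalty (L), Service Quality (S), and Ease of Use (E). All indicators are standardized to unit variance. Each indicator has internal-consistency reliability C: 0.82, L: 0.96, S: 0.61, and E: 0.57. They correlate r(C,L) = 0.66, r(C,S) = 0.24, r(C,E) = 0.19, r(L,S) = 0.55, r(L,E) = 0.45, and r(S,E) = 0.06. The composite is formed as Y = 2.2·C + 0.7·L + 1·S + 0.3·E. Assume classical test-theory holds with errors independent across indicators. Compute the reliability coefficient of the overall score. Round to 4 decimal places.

0.8773

Var(Y) = 2.2² + 0.7² + 1 + 0.3² + 2·[1.54·0.66 + 2.2·0.24 + 0.66·0.19 + 0.7·0.55 + 0.21·0.45 + 0.3·0.06] = 6.42 + 4.3346 = 10.7546.
Under uncorrelated errors the observed covariances equal the true-score covariances, so only the own-variance terms attenuate.
True-score variance = [2.2²·0.82 + 0.7²·0.96 + 0.61 + 0.3²·0.57] + 4.3346 = 5.1005 + 4.3346 = 9.4351.
Reliability = 9.4351 / 10.7546 = 0.8773.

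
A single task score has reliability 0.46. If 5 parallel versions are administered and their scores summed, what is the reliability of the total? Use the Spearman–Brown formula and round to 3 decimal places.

ρ_k = kρ / (1 + (k−1)ρ) = 5·0.46 / (1 + 4·0.46) = 2.300 / 2.840 = 0.810.

0.810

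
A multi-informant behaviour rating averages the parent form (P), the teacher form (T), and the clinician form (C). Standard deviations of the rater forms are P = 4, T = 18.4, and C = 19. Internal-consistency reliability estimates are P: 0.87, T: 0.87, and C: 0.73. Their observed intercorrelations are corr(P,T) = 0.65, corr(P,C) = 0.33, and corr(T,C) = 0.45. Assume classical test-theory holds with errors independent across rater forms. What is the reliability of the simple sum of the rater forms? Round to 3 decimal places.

Var(P+T+C) = 4² + 18.4² + 19² + 2·[4·18.4·0.65 + 4·19·0.33 + 18.4·19·0.45] = 715.56 + 460.48 = 1176.04.
With uncorrelated errors the cross-covariances are all true-score covariance, so they carry over unchanged; only the diagonal terms shrink to ρᵢσᵢ².
True-score variance = [4²·0.87 + 18.4²·0.87 + 19²·0.73] + 460.48 = 571.997 + 460.48 = 1032.48.
Reliability = 1032.48 / 1176.04 = 0.878.

0.878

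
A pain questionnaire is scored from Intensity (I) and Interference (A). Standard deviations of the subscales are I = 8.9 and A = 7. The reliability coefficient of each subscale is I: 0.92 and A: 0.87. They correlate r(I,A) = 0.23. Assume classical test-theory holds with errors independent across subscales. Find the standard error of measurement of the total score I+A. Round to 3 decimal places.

Var(total) = 128.21 + 28.658 = 156.868.
True-score variance = 115.503 + 28.658 = 144.161, so reliability = 0.9190.
Error variance = 156.868 − 144.161 = 12.7068; SEM = √12.7068 = 3.565.

3.565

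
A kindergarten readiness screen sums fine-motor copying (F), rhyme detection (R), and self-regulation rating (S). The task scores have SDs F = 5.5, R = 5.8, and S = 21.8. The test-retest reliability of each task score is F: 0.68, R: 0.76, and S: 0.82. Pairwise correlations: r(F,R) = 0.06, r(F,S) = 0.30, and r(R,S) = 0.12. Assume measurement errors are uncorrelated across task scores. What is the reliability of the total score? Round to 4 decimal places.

0.8399

Var(F+R+S) = 5.5² + 5.8² + 21.8² + 2·[5.5·5.8·0.06 + 5.5·21.8·0.30 + 5.8·21.8·0.12] = 539.13 + 106.114 = 645.244.
Under uncorrelated errors the observed covariances equal the true-score covariances, so only the own-variance terms attenuate.
True-score variance = [5.5²·0.68 + 5.8²·0.76 + 21.8²·0.82] + 106.114 = 435.833 + 106.114 = 541.947.
Reliability = 541.947 / 645.244 = 0.8399.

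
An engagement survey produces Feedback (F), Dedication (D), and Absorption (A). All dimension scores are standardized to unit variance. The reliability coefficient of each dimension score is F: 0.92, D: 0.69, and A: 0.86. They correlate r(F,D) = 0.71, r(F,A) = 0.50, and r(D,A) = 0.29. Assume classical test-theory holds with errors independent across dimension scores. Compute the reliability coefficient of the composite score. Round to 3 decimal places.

0.912

Var(F+D+A) = 3 + 2·[0.71 + 0.50 + 0.29] = 3 + 3 = 6.
With uncorrelated errors the cross-covariances are all true-score covariance, so they carry over unchanged; only the diagonal terms shrink to ρᵢσᵢ².
True-score variance = [0.92 + 0.69 + 0.86] + 3 = 2.47 + 3 = 5.47.
Reliability = 5.47 / 6 = 0.912.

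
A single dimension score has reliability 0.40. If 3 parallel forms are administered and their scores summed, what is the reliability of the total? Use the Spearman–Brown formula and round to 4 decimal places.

0.6667

ρ_k = kρ / (1 + (k−1)ρ) = 3·0.40 / (1 + 2·0.40) = 1.200 / 1.800 = 0.6667.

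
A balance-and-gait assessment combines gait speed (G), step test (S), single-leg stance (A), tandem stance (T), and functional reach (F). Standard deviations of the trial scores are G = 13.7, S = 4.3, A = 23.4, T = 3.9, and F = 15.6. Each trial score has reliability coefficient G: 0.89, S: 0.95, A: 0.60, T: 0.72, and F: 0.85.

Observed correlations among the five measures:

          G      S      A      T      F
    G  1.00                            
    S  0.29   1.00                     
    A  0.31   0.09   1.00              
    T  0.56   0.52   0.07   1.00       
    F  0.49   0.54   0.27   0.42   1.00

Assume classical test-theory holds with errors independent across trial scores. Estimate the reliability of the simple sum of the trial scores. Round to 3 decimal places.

0.851

Var(G+S+A+T+F) = 13.7² + 4.3² + 23.4² + 3.9² + 15.6² + 2·[13.7·4.3·0.29 + 13.7·23.4·0.31 + 13.7·3.9·0.56 + 13.7·15.6·0.49 + 4.3·23.4·0.09 + 4.3·3.9·0.52 + 4.3·15.6·0.54 + 23.4·3.9·0.07 + 23.4·15.6·0.27 + 3.9·15.6·0.42] = 1012.31 + 871.217 = 1883.53.
With uncorrelated errors the cross-covariances are all true-score covariance, so they carry over unchanged; only the diagonal terms shrink to ρᵢσᵢ².
True-score variance = [13.7²·0.89 + 4.3²·0.95 + 23.4²·0.60 + 3.9²·0.72 + 15.6²·0.85] + 871.217 = 730.953 + 871.217 = 1602.17.
Reliability = 1602.17 / 1883.53 = 0.851.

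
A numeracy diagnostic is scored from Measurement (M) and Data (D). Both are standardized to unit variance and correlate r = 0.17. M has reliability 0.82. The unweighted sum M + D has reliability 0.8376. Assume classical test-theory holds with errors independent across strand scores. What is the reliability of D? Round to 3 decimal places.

Var(M+D) = 2 + 2·0.17 = 2.340.
True-score variance = ρ_M + ρ_D + 2·0.17, so 0.8376 = (0.82 + ρ_D + 0.34) / 2.340.
ρ_D = 0.8376·2.340 − 0.82 − 0.34 = 0.800.

0.800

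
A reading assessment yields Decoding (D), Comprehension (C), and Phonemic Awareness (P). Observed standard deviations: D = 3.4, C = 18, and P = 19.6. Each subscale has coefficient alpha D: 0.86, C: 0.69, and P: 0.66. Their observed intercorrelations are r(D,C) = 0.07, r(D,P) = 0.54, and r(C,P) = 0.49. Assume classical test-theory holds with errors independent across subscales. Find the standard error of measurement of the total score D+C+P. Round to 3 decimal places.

Var(total) = 719.72 + 426.283 = 1146.
True-score variance = 487.047 + 426.283 = 913.33, so reliability = 0.7970.
Error variance = 1146 − 913.33 = 232.673; SEM = √232.673 = 15.254.

15.254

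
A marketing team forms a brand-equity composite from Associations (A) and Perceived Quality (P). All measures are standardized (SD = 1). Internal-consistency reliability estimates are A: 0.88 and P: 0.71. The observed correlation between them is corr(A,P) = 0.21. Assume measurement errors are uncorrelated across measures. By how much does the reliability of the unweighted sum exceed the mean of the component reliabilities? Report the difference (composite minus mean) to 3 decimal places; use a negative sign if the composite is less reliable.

Var(sum) = 2 + 0.42 = 2.42; true-score variance = 1.59 + 0.42 = 2.01; composite reliability = 0.8306.
Mean component reliability = 0.7950.
Difference = 0.8306 − 0.7950 = 0.036.

0.036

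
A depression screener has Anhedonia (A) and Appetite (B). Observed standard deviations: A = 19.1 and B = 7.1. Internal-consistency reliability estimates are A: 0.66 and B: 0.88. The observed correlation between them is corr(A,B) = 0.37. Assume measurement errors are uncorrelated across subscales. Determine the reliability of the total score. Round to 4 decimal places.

0.7477

Var(A+B) = 19.1² + 7.1² + 2·[19.1·7.1·0.37] = 415.22 + 100.351 = 515.571.
With uncorrelated errors the cross-covariances are all true-score covariance, so they carry over unchanged; only the diagonal terms shrink to ρᵢσᵢ².
True-score variance = [19.1²·0.66 + 7.1²·0.88] + 100.351 = 285.135 + 100.351 = 385.487.
Reliability = 385.487 / 515.571 = 0.7477.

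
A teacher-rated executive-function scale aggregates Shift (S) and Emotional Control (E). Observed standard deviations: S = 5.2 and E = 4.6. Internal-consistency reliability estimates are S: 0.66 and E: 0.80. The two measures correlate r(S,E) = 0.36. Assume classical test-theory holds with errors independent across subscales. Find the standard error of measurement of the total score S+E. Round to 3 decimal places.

Var(total) = 48.2 + 17.2224 = 65.4224.
True-score variance = 34.7744 + 17.2224 = 51.9968, so reliability = 0.7948.
Error variance = 65.4224 − 51.9968 = 13.4256; SEM = √13.4256 = 3.664.

3.664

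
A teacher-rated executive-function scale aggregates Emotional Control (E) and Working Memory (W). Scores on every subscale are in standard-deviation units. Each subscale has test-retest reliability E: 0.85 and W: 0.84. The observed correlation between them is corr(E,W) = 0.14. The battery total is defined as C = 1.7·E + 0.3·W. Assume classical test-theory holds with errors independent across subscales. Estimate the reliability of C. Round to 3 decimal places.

Var(C) = 1.7² + 0.3² + 2·[0.51·0.14] = 2.98 + 0.1428 = 3.1228.
Because errors are independent across components, Cov(Tᵢ,Tⱼ) = Cov(Xᵢ,Xⱼ); the off-diagonal part of the true-score variance is the same as above.
True-score variance = [1.7²·0.85 + 0.3²·0.84] + 0.1428 = 2.5321 + 0.1428 = 2.6749.
Reliability = 2.6749 / 3.1228 = 0.857.

0.857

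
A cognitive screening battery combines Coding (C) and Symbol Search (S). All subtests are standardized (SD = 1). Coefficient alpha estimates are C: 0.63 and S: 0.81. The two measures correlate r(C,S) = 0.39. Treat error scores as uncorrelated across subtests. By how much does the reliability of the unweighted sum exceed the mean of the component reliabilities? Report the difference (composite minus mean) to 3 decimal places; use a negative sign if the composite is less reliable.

0.079

Var(sum) = 2 + 0.78 = 2.78; true-score variance = 1.44 + 0.78 = 2.22; composite reliability = 0.7986.
Mean component reliability = 0.7200.
Difference = 0.7986 − 0.7200 = 0.079.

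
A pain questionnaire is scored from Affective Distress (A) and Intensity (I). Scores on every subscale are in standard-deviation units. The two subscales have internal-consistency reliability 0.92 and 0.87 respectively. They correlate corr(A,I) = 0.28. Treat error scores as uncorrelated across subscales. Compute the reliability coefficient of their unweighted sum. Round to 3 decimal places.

Var(A+I) = 2 + 2·[0.28] = 2 + 0.56 = 2.56.
With uncorrelated errors the cross-covariances are all true-score covariance, so they carry over unchanged; only the diagonal terms shrink to ρᵢσᵢ².
True-score variance = [0.92 + 0.87] + 0.56 = 1.79 + 0.56 = 2.35.
Reliability = 2.35 / 2.56 = 0.918.

0.918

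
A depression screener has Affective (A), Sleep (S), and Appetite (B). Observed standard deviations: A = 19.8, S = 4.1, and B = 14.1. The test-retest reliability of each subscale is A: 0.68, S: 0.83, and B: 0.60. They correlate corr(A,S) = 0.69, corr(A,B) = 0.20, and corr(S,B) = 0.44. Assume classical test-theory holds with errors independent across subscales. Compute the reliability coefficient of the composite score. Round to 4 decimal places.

0.7644

Var(A+S+B) = 19.8² + 4.1² + 14.1² + 2·[19.8·4.1·0.69 + 19.8·14.1·0.20 + 4.1·14.1·0.44] = 607.66 + 274.573 = 882.233.
With uncorrelated errors the cross-covariances are all true-score covariance, so they carry over unchanged; only the diagonal terms shrink to ρᵢσᵢ².
True-score variance = [19.8²·0.68 + 4.1²·0.83 + 14.1²·0.60] + 274.573 = 399.826 + 274.573 = 674.399.
Reliability = 674.399 / 882.233 = 0.7644.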